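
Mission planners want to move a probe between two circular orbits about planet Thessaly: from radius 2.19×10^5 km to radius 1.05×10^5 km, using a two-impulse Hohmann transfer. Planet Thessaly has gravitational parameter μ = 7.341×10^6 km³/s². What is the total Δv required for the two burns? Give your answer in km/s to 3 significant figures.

Transfer-ellipse semi-major axis a_t = (r₁ + r₂)/2 = (2.190×10^5 + 1.050×10^5)/2 = 1.620×10^5 km.
Circular speed at r₁: v₁ = √(μ/r₁) = √(7.341×10^6/2.190×10^5) = 5.790 km/s.
Transfer-orbit speed at r₁ (vis-viva equation): v_a = √[μ(2/r₁ − 1/a_t)] = 4.661 km/s.
First burn Δv₁ = |v_a − v₁| = 1.129 km/s.
At r₂, v₂ = √(μ/r₂) = 8.3615 km/s.
Transfer-orbit speed at r₂: v_p = √[μ(2/r₂ − 1/a_t)] = 9.7218 km/s.
Second burn Δv₂ = |v₂ − v_p| = 1.360 km/s.
Δv = Δv₁ + Δv₂ = 1.129 + 1.360 = 2.489 km/s.

Δv = 2.49 km/s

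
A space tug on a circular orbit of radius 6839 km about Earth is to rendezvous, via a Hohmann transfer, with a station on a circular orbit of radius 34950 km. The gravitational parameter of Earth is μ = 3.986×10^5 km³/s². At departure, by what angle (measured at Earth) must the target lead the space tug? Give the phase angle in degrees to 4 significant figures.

Semi-major axis of the transfer orbit: a_t = (6839 + 34950)/2 = 20894.5 km.
The half-period of the transfer ellipse is t = π√(a_t³/μ) = 15028.97 s.
Target angular speed ω₂ = √(μ/r₂³) = 9.662686×10^-5 rad/s.
Angle swept by the target during transfer: ω₂·t = 1.452202 rad = 83.21°.
Arrival is 180° from departure on the ellipse, so φ = 180° − 83.21° = 96.79°.

φ = 96.79°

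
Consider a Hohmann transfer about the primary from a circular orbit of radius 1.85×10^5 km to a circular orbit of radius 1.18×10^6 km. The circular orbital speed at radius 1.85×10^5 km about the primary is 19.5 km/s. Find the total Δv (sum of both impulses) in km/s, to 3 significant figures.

From the circular-orbit relation v² = μ/r at r = 1.85×10^5 km: μ = v²r = (19.5)² × 1.85×10^5 = 7.03462×10^7 km³/s².
Semi-major axis of the transfer orbit: a_t = (1.850×10^5 + 1.180×10^6)/2 = 6.825×10^5 km.
Circular speed at r₁: v₁ = √(μ/r₁) = √(7.03462×10^7/1.850×10^5) = 19.5000 km/s.
On the transfer ellipse at r₁, vis-viva equation gives v_p = √[μ(2/r₁ − 1/a_t)] = 25.6404 km/s.
First burn Δv₁ = |v_p − v₁| = 6.1404 km/s.
At r₂, v₂ = √(μ/r₂) = 7.7211 km/s.
Transfer-orbit speed at r₂: v_a = √[μ(2/r₂ − 1/a_t)] = 4.0199 km/s.
Second burn Δv₂ = |v₂ − v_a| = 3.7012 km/s.
Total Δv = Δv₁ + Δv₂ = 9.842 km/s.

Δv = 9.84 km/s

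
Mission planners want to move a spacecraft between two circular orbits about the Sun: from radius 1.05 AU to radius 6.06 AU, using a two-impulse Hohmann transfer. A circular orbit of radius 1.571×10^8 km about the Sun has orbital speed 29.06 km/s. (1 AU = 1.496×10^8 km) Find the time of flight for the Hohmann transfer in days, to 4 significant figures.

From the circular-orbit relation v² = μ/r at r = 1.571×10^8 km: μ = v²r = (29.06)² × 1.571×10^8 = 1.32668×10^11 km³/s².
In km: r₁ = 1.05 × 1.496×10^8 = 1.5708×10^8 km; r₂ = 6.06 × 1.496×10^8 = 9.06576×10^8 km.
Transfer-ellipse semi-major axis a_t = (r₁ + r₂)/2 = (1.5708×10^8 + 9.06576×10^8)/2 = 5.31828×10^8 km.
Half the transfer-orbit period gives t = π√(a_t³/μ) = 1.0578×10^8 s.
Converting: 1.0578×10^8 s ÷ 86400 s/day = 1224 days.

t = 1224 days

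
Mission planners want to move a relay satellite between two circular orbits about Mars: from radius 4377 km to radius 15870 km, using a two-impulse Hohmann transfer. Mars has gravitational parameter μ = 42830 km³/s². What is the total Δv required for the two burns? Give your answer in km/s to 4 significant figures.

Δv = 1.351 km/s

Semi-major axis of the transfer orbit: a_t = (4377 + 15870)/2 = 10123.5 km.
Circular speed at r₁: v₁ = √(μ/r₁) = √(42830/4377) = 3.1281 km/s.
Transfer-orbit speed at r₁ (vis-viva equation): v_p = √[μ(2/r₁ − 1/a_t)] = 3.9166 km/s.
First burn Δv₁ = |v_p − v₁| = 0.7885 km/s.
Circular speed at r₂: v₂ = √(μ/r₂) = 1.6428 km/s.
Transfer-orbit speed at r₂: v_a = √[μ(2/r₂ − 1/a_t)] = 1.0802 km/s.
Second burn Δv₂ = |v₂ − v_a| = 0.5626 km/s.
Δv = Δv₁ + Δv₂ = 0.7885 + 0.5626 = 1.351 km/s.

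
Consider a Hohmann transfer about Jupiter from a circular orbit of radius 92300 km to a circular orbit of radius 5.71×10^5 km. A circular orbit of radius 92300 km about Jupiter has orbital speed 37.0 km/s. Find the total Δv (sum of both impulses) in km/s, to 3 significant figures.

From the circular-orbit relation v² = μ/r at r = 92300 km: μ = v²r = (37.0)² × 92300 = 1.26359×10^8 km³/s².
Semi-major axis of the transfer orbit: a_t = (92300 + 5.710×10^5)/2 = 3.3165×10^5 km.
At r₁ the circular-orbit speed is v₁ = √(μ/r₁) = 37.00 km/s.
On the transfer ellipse at r₁, v² = μ(2/r − 1/a) gives v_p = √[μ(2/r₁ − 1/a_t)] = 48.55 km/s.
First burn Δv₁ = |v_p − v₁| = 11.55 km/s.
At r₂, v₂ = √(μ/r₂) = 14.876 km/s.
Transfer-orbit speed at r₂: v_a = √[μ(2/r₂ − 1/a_t)] = 7.8478 km/s.
Second burn Δv₂ = |v₂ − v_a| = 7.028 km/s.
Δv = Δv₁ + Δv₂ = 11.55 + 7.028 = 18.58 km/s.

Δv = 18.6 km/s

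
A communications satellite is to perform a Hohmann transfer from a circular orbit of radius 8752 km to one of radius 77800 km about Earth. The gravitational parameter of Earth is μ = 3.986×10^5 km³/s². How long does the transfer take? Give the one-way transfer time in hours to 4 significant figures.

t = 12.44 hours

The Hohmann ellipse has a_t = (r₁ + r₂)/2 = 43276 km.
Transfer time t = π√(a_t³/μ) = π√((43276)³ / 3.986×10^5) = 44800 s.
Converting: 44800 s ÷ 3600 s/hour = 12.44 hours.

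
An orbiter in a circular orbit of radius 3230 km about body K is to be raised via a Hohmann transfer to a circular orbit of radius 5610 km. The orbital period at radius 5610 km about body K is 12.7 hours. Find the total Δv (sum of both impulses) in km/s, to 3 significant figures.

From Kepler's third law T² = 4π²r³/μ at r = 5610 km, T = 12.7 hours = 12.7 × 3600 s = 45720 s: μ = 4π²r³/T² = 3334.54 km³/s².
Semi-major axis of the transfer orbit: a_t = (3230 + 5610)/2 = 4420 km.
Circular speed at r₁: v₁ = √(μ/r₁) = √(3334.54/3230) = 1.0161 km/s.
On the transfer ellipse at r₁, vis-viva equation gives v_p = √[μ(2/r₁ − 1/a_t)] = 1.1447 km/s.
First burn Δv₁ = |v_p − v₁| = 0.1286 km/s.
At r₂, v₂ = √(μ/r₂) = 0.7710 km/s.
Transfer-orbit speed at r₂: v_a = √[μ(2/r₂ − 1/a_t)] = 0.6591 km/s.
Second burn Δv₂ = |v₂ − v_a| = 0.1119 km/s.
Total Δv = Δv₁ + Δv₂ = 0.2405 km/s.

Δv = 0.241 km/s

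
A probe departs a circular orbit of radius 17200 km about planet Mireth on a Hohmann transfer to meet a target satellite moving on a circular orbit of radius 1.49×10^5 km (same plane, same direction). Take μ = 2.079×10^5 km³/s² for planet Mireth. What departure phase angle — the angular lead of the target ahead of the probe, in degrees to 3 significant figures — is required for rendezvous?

φ = 105°

Semi-major axis of the transfer orbit: a_t = (17200 + 1.490×10^5)/2 = 83100 km.
The half-period of the transfer ellipse is t = π√(a_t³/μ) = 1.6505×10^5 s.
Target angular speed ω₂ = √(μ/r₂³) = 7.9277×10^-6 rad/s.
Angle swept by the target during transfer: ω₂·t = 1.3085 rad = 74.97°.
Arrival is 180° from departure on the ellipse, so φ = 180° − 74.97° = 105°.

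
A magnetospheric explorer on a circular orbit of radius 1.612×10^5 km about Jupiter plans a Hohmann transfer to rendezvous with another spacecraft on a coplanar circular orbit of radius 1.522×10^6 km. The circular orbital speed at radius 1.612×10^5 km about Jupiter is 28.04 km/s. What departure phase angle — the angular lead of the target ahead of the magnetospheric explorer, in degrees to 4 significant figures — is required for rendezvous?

From the circular-orbit relation v² = μ/r at r = 1.612×10^5 km: μ = v²r = (28.04)² × 1.612×10^5 = 1.26742×10^8 km³/s².
Transfer-ellipse semi-major axis a_t = (r₁ + r₂)/2 = (1.612×10^5 + 1.522×10^6)/2 = 8.416×10^5 km.
The half-period of the transfer ellipse is t = π√(a_t³/μ) = 2.1545×10^5 s.
The target's mean motion on its circular orbit is ω₂ = √(μ/r₂³) = 5.9957×10^-6 rad/s.
Angle swept by the target during transfer: ω₂·t = 1.2918 rad = 74.01°.
The magnetospheric explorer traverses 180° on the transfer ellipse, so the target must lead by 180° − 74.01° = 106.0°.

φ = 106.0°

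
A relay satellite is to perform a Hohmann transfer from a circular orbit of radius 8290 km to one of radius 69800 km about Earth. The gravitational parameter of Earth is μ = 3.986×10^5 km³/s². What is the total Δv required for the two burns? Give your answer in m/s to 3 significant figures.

Δv = 3630 m/s

Transfer-ellipse semi-major axis a_t = (r₁ + r₂)/2 = (8290 + 69800)/2 = 39045 km.
Circular speed at r₁: v₁ = √(μ/r₁) = √(3.986×10^5/8290) = 6.934 km/s.
Transfer-orbit speed at r₁ (vis-viva): v_p = √[μ(2/r₁ − 1/a_t)] = 9.271 km/s.
First burn Δv₁ = |v_p − v₁| = 2.337 km/s.
At r₂, v₂ = √(μ/r₂) = 2.390 km/s.
Transfer-orbit speed at r₂: v_a = √[μ(2/r₂ − 1/a_t)] = 1.101 km/s.
Second burn Δv₂ = |v₂ − v_a| = 1.289 km/s.
Δv = Δv₁ + Δv₂ = 2.337 + 1.289 = 3.626 km/s.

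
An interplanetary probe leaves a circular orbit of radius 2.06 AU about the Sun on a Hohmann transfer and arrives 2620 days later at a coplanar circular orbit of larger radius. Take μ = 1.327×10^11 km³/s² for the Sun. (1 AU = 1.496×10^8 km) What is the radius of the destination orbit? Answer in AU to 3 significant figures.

In km: r₁ = 2.06 × 1.496×10^8 = 3.08176×10^8 km.
Transfer time t = 2620 days = 2.26368×10^8 s, and t = π√(a_t³/μ).
So a_t = (μ t²/π²)^(1/3) = (1.327×10^11 × (2.26368×10^8)² / π²)^(1/3) = 8.8322×10^8 km.
Since a_t = (r₁ + r₂)/2, r₂ = 2a_t − r₁ = 2×8.8322×10^8 − 3.08176×10^8 = 1.458264×10^9 km.
In AU: r₂ = 1.458264×10^9 / 1.496×10^8 = 9.75 AU.

r₂ = 9.75 AU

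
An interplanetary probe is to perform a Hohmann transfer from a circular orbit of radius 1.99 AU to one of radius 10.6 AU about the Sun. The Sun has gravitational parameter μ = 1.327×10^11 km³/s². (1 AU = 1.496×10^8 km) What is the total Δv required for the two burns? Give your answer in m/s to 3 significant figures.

Δv = 10300 m/s

In km: r₁ = 1.99 × 1.496×10^8 = 2.97704×10^8 km; r₂ = 10.6 × 1.496×10^8 = 1.58576×10^9 km.
Semi-major axis of the transfer orbit: a_t = (2.97704×10^8 + 1.58576×10^9)/2 = 9.41732×10^8 km.
At r₁ the circular-orbit speed is v₁ = √(μ/r₁) = 21.113 km/s.
On the transfer ellipse at r₁, vis-viva equation gives v_p = √[μ(2/r₁ − 1/a_t)] = 27.397 km/s.
First burn Δv₁ = |v_p − v₁| = 6.284 km/s.
At r₂, v₂ = √(μ/r₂) = 9.14780 km/s.
Transfer-orbit speed at r₂: v_a = √[μ(2/r₂ − 1/a_t)] = 5.14334 km/s.
Second burn Δv₂ = |v₂ − v_a| = 4.004 km/s.
Δv = Δv₁ + Δv₂ = 6.284 + 4.004 = 10.29 km/s.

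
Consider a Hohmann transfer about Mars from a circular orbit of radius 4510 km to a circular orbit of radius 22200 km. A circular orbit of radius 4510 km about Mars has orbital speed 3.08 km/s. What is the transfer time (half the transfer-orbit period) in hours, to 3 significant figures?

From the circular-orbit relation v² = μ/r at r = 4510 km: μ = v²r = (3.08)² × 4510 = 42783.7 km³/s².
The Hohmann ellipse has a_t = (r₁ + r₂)/2 = 13355 km.
Transfer time t = π√(a_t³/μ) = π√((13355)³ / 42783.7) = 23440 s.
Converting: 23440 s ÷ 3600 s/hour = 6.51 hours.

t = 6.51 hours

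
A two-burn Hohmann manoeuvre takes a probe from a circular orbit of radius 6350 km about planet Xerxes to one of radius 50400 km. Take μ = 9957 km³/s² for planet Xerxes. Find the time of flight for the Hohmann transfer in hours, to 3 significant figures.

The Hohmann ellipse has a_t = (r₁ + r₂)/2 = 28375 km.
By Kepler's third law the transfer-orbit period is T = 2π√(a_t³/μ), so t = T/2 = 1.505×10^5 s.
Converting: 1.505×10^5 s ÷ 3600 s/hour = 41.8 hours.

t = 41.8 hours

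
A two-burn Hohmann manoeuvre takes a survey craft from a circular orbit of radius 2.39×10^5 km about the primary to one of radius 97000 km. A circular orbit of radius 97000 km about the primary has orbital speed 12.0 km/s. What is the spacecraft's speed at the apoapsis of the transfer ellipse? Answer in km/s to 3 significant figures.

From the circular-orbit relation v² = μ/r at r = 97000 km: μ = v²r = (12.0)² × 97000 = 1.39680×10^7 km³/s².
The Hohmann ellipse has a_t = (r₁ + r₂)/2 = 1.680×10^5 km.
The apoapsis of the transfer ellipse is at r = 2.390×10^5 km.
Applying v² = μ(2/r − 1/a_t): v = 5.809 km/s.

v = 5.81 km/s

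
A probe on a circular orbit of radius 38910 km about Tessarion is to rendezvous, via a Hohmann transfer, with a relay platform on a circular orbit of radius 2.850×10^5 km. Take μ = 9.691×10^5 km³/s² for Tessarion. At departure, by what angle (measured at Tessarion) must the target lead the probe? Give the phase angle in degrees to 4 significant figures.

The Hohmann ellipse has a_t = (r₁ + r₂)/2 = 1.61955×10^5 km.
The half-period of the transfer ellipse is t = π√(a_t³/μ) = 2.080×10^5 s.
Target angular speed ω₂ = √(μ/r₂³) = 6.470×10^-6 rad/s.
Angle swept by the target during transfer: ω₂·t = 1.3458 rad = 77.11°.
The probe traverses 180° on the transfer ellipse, so the target must lead by 180° − 77.11° = 102.9°.

φ = 102.9°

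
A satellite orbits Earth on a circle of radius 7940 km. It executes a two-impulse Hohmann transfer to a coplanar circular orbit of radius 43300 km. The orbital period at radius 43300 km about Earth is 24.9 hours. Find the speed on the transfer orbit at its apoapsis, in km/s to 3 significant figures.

v = 1.69 km/s

From Kepler's third law T² = 4π²r³/μ at r = 43300 km, T = 24.9 hours = 24.9 × 3600 s = 89640 s: μ = 4π²r³/T² = 3.98859×10^5 km³/s².
The Hohmann ellipse has a_t = (r₁ + r₂)/2 = 25620 km.
At apoapsis, r = 43300 km.
Vis-viva: v = √[μ(2/r − 1/a_t)] = √[3.98859×10^5 × (2/43300 − 1/25620)] = 1.690 km/s.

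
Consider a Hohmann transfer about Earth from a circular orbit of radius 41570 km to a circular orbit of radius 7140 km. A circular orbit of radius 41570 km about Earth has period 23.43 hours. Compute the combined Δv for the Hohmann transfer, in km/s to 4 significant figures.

From Kepler's third law T² = 4π²r³/μ at r = 41570 km, T = 23.43 hours = 23.43 × 3600 s = 84348 s: μ = 4π²r³/T² = 3.98612×10^5 km³/s².
Semi-major axis of the transfer orbit: a_t = (41570 + 7140)/2 = 24355 km.
Circular speed at r₁: v₁ = √(μ/r₁) = √(3.98612×10^5/41570) = 3.097 km/s.
On the transfer ellipse at r₁, vis-viva gives v_a = √[μ(2/r₁ − 1/a_t)] = 1.677 km/s.
First burn Δv₁ = |v_a − v₁| = 1.420 km/s.
At r₂, v₂ = √(μ/r₂) = 7.472 km/s.
Transfer-orbit speed at r₂: v_p = √[μ(2/r₂ − 1/a_t)] = 9.762 km/s.
Second burn Δv₂ = |v₂ − v_p| = 2.290 km/s.
Total Δv = Δv₁ + Δv₂ = 3.710 km/s.

Δv = 3.710 km/s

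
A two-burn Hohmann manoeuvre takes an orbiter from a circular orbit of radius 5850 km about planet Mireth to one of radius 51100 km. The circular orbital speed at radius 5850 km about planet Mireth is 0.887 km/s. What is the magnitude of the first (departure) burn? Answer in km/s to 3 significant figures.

Δv₁ = 0.301 km/s

From the circular-orbit relation v² = μ/r at r = 5850 km: μ = v²r = (0.887)² × 5850 = 4602.60 km³/s².
Semi-major axis of the transfer orbit: a_t = (5850 + 51100)/2 = 28475 km.
Circular speed at r = 5850 km: v_c = √(μ/r) = 0.88700 km/s.
Transfer-orbit speed at the same r (vis-viva, a = a_t): v_t = √[μ(2/r − 1/a_t)] = 1.1882 km/s.
Δv₁ = |v_t − v_c| = |1.1882 − 0.88700| = 0.3012 km/s.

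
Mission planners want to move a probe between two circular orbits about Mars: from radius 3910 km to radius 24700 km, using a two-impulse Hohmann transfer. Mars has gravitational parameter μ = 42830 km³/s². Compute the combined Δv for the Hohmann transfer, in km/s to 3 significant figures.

Δv = 1.67 km/s

Semi-major axis of the transfer orbit: a_t = (3910 + 24700)/2 = 14305 km.
Circular speed at r₁: v₁ = √(μ/r₁) = √(42830/3910) = 3.3097 km/s.
On the transfer ellipse at r₁, vis-viva gives v_p = √[μ(2/r₁ − 1/a_t)] = 4.3490 km/s.
First burn Δv₁ = |v_p − v₁| = 1.0393 km/s.
Circular speed at r₂: v₂ = √(μ/r₂) = 1.31682 km/s.
Transfer-orbit speed at r₂: v_a = √[μ(2/r₂ − 1/a_t)] = 0.688446 km/s.
Second burn Δv₂ = |v₂ − v_a| = 0.62837 km/s.
Δv = Δv₁ + Δv₂ = 1.0393 + 0.62837 = 1.668 km/s.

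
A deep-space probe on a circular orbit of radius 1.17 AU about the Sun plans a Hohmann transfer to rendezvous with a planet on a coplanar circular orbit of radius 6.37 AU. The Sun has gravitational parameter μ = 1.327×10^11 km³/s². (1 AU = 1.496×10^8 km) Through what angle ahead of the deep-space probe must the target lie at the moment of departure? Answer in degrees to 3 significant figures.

φ = 98.0°

In km: r₁ = 1.17 × 1.496×10^8 = 1.75032×10^8 km; r₂ = 6.37 × 1.496×10^8 = 9.52952×10^8 km.
Semi-major axis of the transfer orbit: a_t = (1.75032×10^8 + 9.52952×10^8)/2 = 5.63992×10^8 km.
The half-period of the transfer ellipse is t = π√(a_t³/μ) = 1.15511×10^8 s.
The target's mean motion on its circular orbit is ω₂ = √(μ/r₂³) = 1.23831×10^-8 rad/s.
Angle swept by the target during transfer: ω₂·t = 1.43038 rad = 81.955°.
The deep-space probe traverses 180° on the transfer ellipse, so the target must lead by 180° − 81.955° = 98.0°.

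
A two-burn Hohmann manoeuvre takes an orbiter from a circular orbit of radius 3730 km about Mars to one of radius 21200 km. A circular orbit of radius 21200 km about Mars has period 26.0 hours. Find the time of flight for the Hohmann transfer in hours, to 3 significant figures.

t = 5.86 hours

From Kepler's third law T² = 4π²r³/μ at r = 21200 km, T = 26.0 hours = 26.0 × 3600 s = 93600 s: μ = 4π²r³/T² = 42935.4 km³/s².
Transfer-ellipse semi-major axis a_t = (r₁ + r₂)/2 = (3730 + 21200)/2 = 12465 km.
By Kepler's third law the transfer-orbit period is T = 2π√(a_t³/μ), so t = T/2 = 21100 s.
Converting: 21100 s ÷ 3600 s/hour = 5.86 hours.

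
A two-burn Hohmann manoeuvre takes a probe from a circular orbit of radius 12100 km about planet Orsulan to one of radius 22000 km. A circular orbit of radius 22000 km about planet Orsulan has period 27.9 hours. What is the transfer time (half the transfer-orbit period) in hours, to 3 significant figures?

t = 9.52 hours

From Kepler's third law T² = 4π²r³/μ at r = 22000 km, T = 27.9 hours = 27.9 × 3600 s = 1.0044×10^5 s: μ = 4π²r³/T² = 41669.1 km³/s².
Semi-major axis of the transfer orbit: a_t = (12100 + 22000)/2 = 17050 km.
By Kepler's third law the transfer-orbit period is T = 2π√(a_t³/μ), so t = T/2 = 34260 s.
Converting: 34260 s ÷ 3600 s/hour = 9.52 hours.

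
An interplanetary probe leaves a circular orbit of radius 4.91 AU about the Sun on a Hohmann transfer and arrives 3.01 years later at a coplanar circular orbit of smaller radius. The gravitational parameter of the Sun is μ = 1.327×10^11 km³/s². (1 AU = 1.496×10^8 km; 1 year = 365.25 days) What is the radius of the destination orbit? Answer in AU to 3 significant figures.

r₂ = 1.71 AU

In km: r₁ = 4.91 × 1.496×10^8 = 7.34536×10^8 km.
Transfer time t = 3.01 years × 365.25 × 86400 s = 9.4988376×10^7 s, and t = π√(a_t³/μ).
So a_t = (μ t²/π²)^(1/3) = (1.327×10^11 × (9.4988376×10^7)² / π²)^(1/3) = 4.9504×10^8 km.
Since a_t = (r₁ + r₂)/2, r₂ = 2a_t − r₁ = 2×4.9504×10^8 − 7.34536×10^8 = 2.55544×10^8 km.
In AU: r₂ = 2.55544×10^8 / 1.496×10^8 = 1.71 AU.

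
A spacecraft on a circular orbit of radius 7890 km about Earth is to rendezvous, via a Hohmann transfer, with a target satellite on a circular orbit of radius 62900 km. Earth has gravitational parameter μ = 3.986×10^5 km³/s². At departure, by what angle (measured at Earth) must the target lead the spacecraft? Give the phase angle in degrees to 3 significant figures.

φ = 104°

Transfer-ellipse semi-major axis a_t = (r₁ + r₂)/2 = (7890 + 62900)/2 = 35395 km.
The half-period of the transfer ellipse is t = π√(a_t³/μ) = 33136 s.
Target angular speed ω₂ = √(μ/r₂³) = 4.0021×10^-5 rad/s.
Angle swept by the target during transfer: ω₂·t = 1.3261 rad = 75.98°.
Arrival is 180° from departure on the ellipse, so φ = 180° − 75.98° = 104°.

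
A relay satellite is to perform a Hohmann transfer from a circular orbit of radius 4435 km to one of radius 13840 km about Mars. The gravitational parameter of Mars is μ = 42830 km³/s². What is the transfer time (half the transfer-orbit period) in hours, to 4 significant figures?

Transfer-ellipse semi-major axis a_t = (r₁ + r₂)/2 = (4435 + 13840)/2 = 9137.5 km.
Transfer time t = π√(a_t³/μ) = π√((9137.5)³ / 42830) = 13260 s.
Converting: 13260 s ÷ 3600 s/hour = 3.683 hours.

t = 3.683 hours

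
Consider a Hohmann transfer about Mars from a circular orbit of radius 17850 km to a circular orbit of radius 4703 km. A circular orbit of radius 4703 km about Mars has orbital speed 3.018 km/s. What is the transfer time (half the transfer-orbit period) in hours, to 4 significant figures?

t = 5.049 hours

From the circular-orbit relation v² = μ/r at r = 4703 km: μ = v²r = (3.018)² × 4703 = 42836.4 km³/s².
Semi-major axis of the transfer orbit: a_t = (17850 + 4703)/2 = 11276.5 km.
Transfer time t = π√(a_t³/μ) = π√((11276.5)³ / 42836.4) = 18176 s.
Converting: 18176 s ÷ 3600 s/hour = 5.049 hours.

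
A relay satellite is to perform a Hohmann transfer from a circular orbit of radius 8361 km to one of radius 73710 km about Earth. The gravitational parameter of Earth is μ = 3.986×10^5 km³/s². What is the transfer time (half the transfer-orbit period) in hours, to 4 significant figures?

t = 11.49 hours

Transfer-ellipse semi-major axis a_t = (r₁ + r₂)/2 = (8361 + 73710)/2 = 41035.5 km.
Half the transfer-orbit period gives t = π√(a_t³/μ) = 41360 s.
Converting: 41360 s ÷ 3600 s/hour = 11.49 hours.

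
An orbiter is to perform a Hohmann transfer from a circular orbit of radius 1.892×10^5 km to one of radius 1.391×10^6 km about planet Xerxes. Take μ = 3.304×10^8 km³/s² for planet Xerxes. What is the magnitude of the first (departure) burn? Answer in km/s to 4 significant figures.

Δv₁ = 13.66 km/s

Semi-major axis of the transfer orbit: a_t = (1.892×10^5 + 1.391×10^6)/2 = 7.901×10^5 km.
On the circular orbit at r = 1.892×10^5 km, v_c = √(μ/r) = 41.79 km/s.
Transfer-orbit speed at the same r (vis-viva, a = a_t): v_t = √[μ(2/r − 1/a_t)] = 55.45 km/s.
Δv₁ = |v_t − v_c| = |55.45 − 41.79| = 13.66 km/s.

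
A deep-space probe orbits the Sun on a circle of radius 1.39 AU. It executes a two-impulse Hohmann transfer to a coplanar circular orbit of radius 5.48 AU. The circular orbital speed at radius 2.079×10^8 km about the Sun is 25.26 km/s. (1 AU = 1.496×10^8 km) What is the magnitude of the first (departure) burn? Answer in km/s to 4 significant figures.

From the circular-orbit relation v² = μ/r at r = 2.079×10^8 km: μ = v²r = (25.26)² × 2.079×10^8 = 1.32654×10^11 km³/s².
In km: r₁ = 1.39 × 1.496×10^8 = 2.07944×10^8 km; r₂ = 5.48 × 1.496×10^8 = 8.19808×10^8 km.
The Hohmann ellipse has a_t = (r₁ + r₂)/2 = 5.13876×10^8 km.
Circular speed at r = 2.07944×10^8 km: v_c = √(μ/r) = 25.2573 km/s.
Vis-viva on the transfer ellipse at r = 2.07944×10^8 km gives v_t = √[μ(2/r − 1/a_t)] = 31.9017 km/s.
Δv₁ = |v_t − v_c| = |31.9017 − 25.2573| = 6.644 km/s.

Δv₁ = 6.644 km/s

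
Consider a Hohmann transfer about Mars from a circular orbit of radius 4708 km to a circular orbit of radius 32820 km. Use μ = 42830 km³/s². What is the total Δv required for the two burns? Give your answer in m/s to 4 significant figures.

Δv = 1543 m/s

The Hohmann ellipse has a_t = (r₁ + r₂)/2 = 18764 km.
Circular speed at r₁: v₁ = √(μ/r₁) = √(42830/4708) = 3.0162 km/s.
On the transfer ellipse at r₁, v² = μ(2/r − 1/a) gives v_p = √[μ(2/r₁ − 1/a_t)] = 3.9890 km/s.
First burn Δv₁ = |v_p − v₁| = 0.9728 km/s.
Circular speed at r₂: v₂ = √(μ/r₂) = 1.14236 km/s.
Transfer-orbit speed at r₂: v_a = √[μ(2/r₂ − 1/a_t)] = 0.572216 km/s.
Second burn Δv₂ = |v₂ − v_a| = 0.5701 km/s.
Δv = Δv₁ + Δv₂ = 0.9728 + 0.5701 = 1.543 km/s.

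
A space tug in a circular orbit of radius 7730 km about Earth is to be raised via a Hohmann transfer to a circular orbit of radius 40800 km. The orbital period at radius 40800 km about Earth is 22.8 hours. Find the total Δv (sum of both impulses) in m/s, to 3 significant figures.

From Kepler's third law T² = 4π²r³/μ at r = 40800 km, T = 22.8 hours = 22.8 × 3600 s = 82080 s: μ = 4π²r³/T² = 3.97984×10^5 km³/s².
Semi-major axis of the transfer orbit: a_t = (7730 + 40800)/2 = 24265 km.
Circular speed at r₁: v₁ = √(μ/r₁) = √(3.97984×10^5/7730) = 7.175 km/s.
Transfer-orbit speed at r₁ (vis-viva): v_p = √[μ(2/r₁ − 1/a_t)] = 9.304 km/s.
First burn Δv₁ = |v_p − v₁| = 2.129 km/s.
At r₂, v₂ = √(μ/r₂) = 3.123 km/s.
Transfer-orbit speed at r₂: v_a = √[μ(2/r₂ − 1/a_t)] = 1.763 km/s.
Second burn Δv₂ = |v₂ − v_a| = 1.360 km/s.
Total Δv = Δv₁ + Δv₂ = 3.489 km/s.

Δv = 3490 m/s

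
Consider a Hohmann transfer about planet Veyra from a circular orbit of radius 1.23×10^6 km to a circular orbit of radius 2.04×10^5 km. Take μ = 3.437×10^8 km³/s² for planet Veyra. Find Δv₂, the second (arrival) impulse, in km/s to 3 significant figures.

Δv₂ = 12.7 km/s

The Hohmann ellipse has a_t = (r₁ + r₂)/2 = 7.170×10^5 km.
Circular speed at r = 2.040×10^5 km: v_c = √(μ/r) = 41.05 km/s.
Transfer-orbit speed at the same r (vis-viva, a = a_t): v_t = √[μ(2/r − 1/a_t)] = 53.76 km/s.
Δv₂ = |v_t − v_c| = |53.76 − 41.05| = 12.71 km/s.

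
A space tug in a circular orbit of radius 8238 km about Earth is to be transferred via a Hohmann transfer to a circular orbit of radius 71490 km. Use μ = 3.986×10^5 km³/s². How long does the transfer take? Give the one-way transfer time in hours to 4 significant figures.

t = 11.00 hours

Transfer-ellipse semi-major axis a_t = (r₁ + r₂)/2 = (8238 + 71490)/2 = 39864 km.
By Kepler's third law the transfer-orbit period is T = 2π√(a_t³/μ), so t = T/2 = 39610 s.
Converting: 39610 s ÷ 3600 s/hour = 11.00 hours.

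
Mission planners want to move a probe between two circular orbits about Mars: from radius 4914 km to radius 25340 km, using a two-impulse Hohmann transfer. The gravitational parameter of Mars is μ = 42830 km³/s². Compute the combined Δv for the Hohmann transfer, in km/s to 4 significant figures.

Δv = 1.428 km/s

Semi-major axis of the transfer orbit: a_t = (4914 + 25340)/2 = 15127 km.
At r₁ the circular-orbit speed is v₁ = √(μ/r₁) = 2.9523 km/s.
Transfer-orbit speed at r₁ (vis-viva equation): v_p = √[μ(2/r₁ − 1/a_t)] = 3.8211 km/s.
First burn Δv₁ = |v_p − v₁| = 0.8688 km/s.
Circular speed at r₂: v₂ = √(μ/r₂) = 1.3001 km/s.
Transfer-orbit speed at r₂: v_a = √[μ(2/r₂ − 1/a_t)] = 0.74099 km/s.
Second burn Δv₂ = |v₂ − v_a| = 0.5591 km/s.
Total Δv = Δv₁ + Δv₂ = 1.428 km/s.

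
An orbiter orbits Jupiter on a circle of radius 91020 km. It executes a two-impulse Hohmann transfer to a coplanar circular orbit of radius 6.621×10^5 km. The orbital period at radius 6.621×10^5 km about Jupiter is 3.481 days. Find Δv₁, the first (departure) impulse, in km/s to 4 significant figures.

From Kepler's third law T² = 4π²r³/μ at r = 6.621×10^5 km, T = 3.481 days = 3.481 × 86400 s = 3.007584×10^5 s: μ = 4π²r³/T² = 1.26676×10^8 km³/s².
The Hohmann ellipse has a_t = (r₁ + r₂)/2 = 3.7656×10^5 km.
On the circular orbit at r = 91020 km, v_c = √(μ/r) = 37.31 km/s.
Transfer-orbit speed at the same r (vis-viva, a = a_t): v_t = √[μ(2/r − 1/a_t)] = 49.47 km/s.
Δv₁ = |v_t − v_c| = |49.47 − 37.31| = 12.16 km/s.

Δv₁ = 12.16 km/s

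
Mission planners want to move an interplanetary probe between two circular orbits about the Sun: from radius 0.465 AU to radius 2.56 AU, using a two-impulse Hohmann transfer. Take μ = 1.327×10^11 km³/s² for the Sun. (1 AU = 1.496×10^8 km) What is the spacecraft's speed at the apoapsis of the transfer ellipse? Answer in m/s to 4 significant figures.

v = 10320 m/s

In km: r₁ = 0.465 × 1.496×10^8 = 6.9564×10^7 km; r₂ = 2.56 × 1.496×10^8 = 3.82976×10^8 km.
The Hohmann ellipse has a_t = (r₁ + r₂)/2 = 2.2627×10^8 km.
At apoapsis, r = 3.82976×10^8 km.
Vis-viva: v = √[μ(2/r − 1/a_t)] = √[1.327×10^11 × (2/3.82976×10^8 − 1/2.2627×10^8)] = 10.32 km/s.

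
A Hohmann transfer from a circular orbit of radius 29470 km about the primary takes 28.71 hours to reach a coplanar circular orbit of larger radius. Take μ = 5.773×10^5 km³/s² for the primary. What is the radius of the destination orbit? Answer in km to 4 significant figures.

r₂ = 1.415×10^5 km

Transfer time t = 28.71 hours = 1.03356×10^5 s, and t = π√(a_t³/μ).
So a_t = (μ t²/π²)^(1/3) = (5.773×10^5 × (1.03356×10^5)² / π²)^(1/3) = 85492 km.
Since a_t = (r₁ + r₂)/2, r₂ = 2a_t − r₁ = 2×85492 − 29470 = 1.41514×10^5 km.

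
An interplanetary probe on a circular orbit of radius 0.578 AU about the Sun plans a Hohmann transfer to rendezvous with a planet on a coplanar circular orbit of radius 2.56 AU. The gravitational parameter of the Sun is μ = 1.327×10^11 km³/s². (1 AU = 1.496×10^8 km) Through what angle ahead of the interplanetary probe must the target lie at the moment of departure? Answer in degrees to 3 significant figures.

In km: r₁ = 0.578 × 1.496×10^8 = 8.64688×10^7 km; r₂ = 2.56 × 1.496×10^8 = 3.82976×10^8 km.
The Hohmann ellipse has a_t = (r₁ + r₂)/2 = 2.347224×10^8 km.
The half-period of the transfer ellipse is t = π√(a_t³/μ) = 3.1013×10^7 s.
The target's mean motion on its circular orbit is ω₂ = √(μ/r₂³) = 4.8605×10^-8 rad/s.
Angle swept by the target during transfer: ω₂·t = 1.5074 rad = 86.37°.
Arrival is 180° from departure on the ellipse, so φ = 180° − 86.37° = 93.6°.

φ = 93.6°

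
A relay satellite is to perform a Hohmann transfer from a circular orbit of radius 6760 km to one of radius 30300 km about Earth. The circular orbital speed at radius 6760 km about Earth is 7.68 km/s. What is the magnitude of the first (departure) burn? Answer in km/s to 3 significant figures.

From the circular-orbit relation v² = μ/r at r = 6760 km: μ = v²r = (7.68)² × 6760 = 3.98721×10^5 km³/s².
The Hohmann ellipse has a_t = (r₁ + r₂)/2 = 18530 km.
On the circular orbit at r = 6760 km, v_c = √(μ/r) = 7.680 km/s.
Vis-viva on the transfer ellipse at r = 6760 km gives v_t = √[μ(2/r − 1/a_t)] = 9.821 km/s.
Δv₁ = |v_t − v_c| = |9.821 − 7.680| = 2.141 km/s.

Δv₁ = 2.14 km/s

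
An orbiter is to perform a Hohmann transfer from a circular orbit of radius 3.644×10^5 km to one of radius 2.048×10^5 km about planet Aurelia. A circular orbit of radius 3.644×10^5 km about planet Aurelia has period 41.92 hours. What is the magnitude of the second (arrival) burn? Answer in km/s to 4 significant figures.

Δv₂ = 2.662 km/s

From Kepler's third law T² = 4π²r³/μ at r = 3.644×10^5 km, T = 41.92 hours = 41.92 × 3600 s = 1.50912×10^5 s: μ = 4π²r³/T² = 8.38779×10^7 km³/s².
The Hohmann ellipse has a_t = (r₁ + r₂)/2 = 2.846×10^5 km.
Circular speed at r = 2.048×10^5 km: v_c = √(μ/r) = 20.238 km/s.
Vis-viva on the transfer ellipse at r = 2.048×10^5 km gives v_t = √[μ(2/r − 1/a_t)] = 22.900 km/s.
Δv₂ = |v_t − v_c| = |22.900 − 20.238| = 2.662 km/s.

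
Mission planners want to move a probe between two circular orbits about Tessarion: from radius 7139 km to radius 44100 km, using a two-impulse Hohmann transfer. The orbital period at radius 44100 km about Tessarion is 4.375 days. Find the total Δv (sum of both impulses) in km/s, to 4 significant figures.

From Kepler's third law T² = 4π²r³/μ at r = 44100 km, T = 4.375 days = 4.375 × 86400 s = 3.780×10^5 s: μ = 4π²r³/T² = 23696.9 km³/s².
Semi-major axis of the transfer orbit: a_t = (7139 + 44100)/2 = 25619.5 km.
At r₁ the circular-orbit speed is v₁ = √(μ/r₁) = 1.8219 km/s.
Transfer-orbit speed at r₁ (vis-viva equation): v_p = √[μ(2/r₁ − 1/a_t)] = 2.3903 km/s.
First burn Δv₁ = |v_p − v₁| = 0.5684 km/s.
Circular speed at r₂: v₂ = √(μ/r₂) = 0.73304 km/s.
Transfer-orbit speed at r₂: v_a = √[μ(2/r₂ − 1/a_t)] = 0.38695 km/s.
Second burn Δv₂ = |v₂ − v_a| = 0.3461 km/s.
Total Δv = Δv₁ + Δv₂ = 0.9145 km/s.

Δv = 0.9145 km/s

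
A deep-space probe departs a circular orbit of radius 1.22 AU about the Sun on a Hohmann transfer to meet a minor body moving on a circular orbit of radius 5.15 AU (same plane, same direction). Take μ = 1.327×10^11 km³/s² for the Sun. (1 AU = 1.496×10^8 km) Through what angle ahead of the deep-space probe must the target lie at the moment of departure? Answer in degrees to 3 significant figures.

In km: r₁ = 1.22 × 1.496×10^8 = 1.82512×10^8 km; r₂ = 5.15 × 1.496×10^8 = 7.7044×10^8 km.
The Hohmann ellipse has a_t = (r₁ + r₂)/2 = 4.76476×10^8 km.
Transfer time t = π√(a_t³/μ) = 8.9697×10^7 s.
The target's mean motion on its circular orbit is ω₂ = √(μ/r₂³) = 1.7034×10^-8 rad/s.
Angle swept by the target during transfer: ω₂·t = 1.5279 rad = 87.54°.
Arrival is 180° from departure on the ellipse, so φ = 180° − 87.54° = 92.5°.

φ = 92.5°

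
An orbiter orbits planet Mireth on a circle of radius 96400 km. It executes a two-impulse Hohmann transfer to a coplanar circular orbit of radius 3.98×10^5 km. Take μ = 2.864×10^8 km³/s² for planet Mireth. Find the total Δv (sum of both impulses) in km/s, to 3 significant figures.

Δv = 24.7 km/s

Semi-major axis of the transfer orbit: a_t = (96400 + 3.980×10^5)/2 = 2.472×10^5 km.
Circular speed at r₁: v₁ = √(μ/r₁) = √(2.864×10^8/96400) = 54.506 km/s.
On the transfer ellipse at r₁, vis-viva gives v_p = √[μ(2/r₁ − 1/a_t)] = 69.162 km/s.
First burn Δv₁ = |v_p − v₁| = 14.66 km/s.
Circular speed at r₂: v₂ = √(μ/r₂) = 26.825 km/s.
Transfer-orbit speed at r₂: v_a = √[μ(2/r₂ − 1/a_t)] = 16.752 km/s.
Second burn Δv₂ = |v₂ − v_a| = 10.07 km/s.
Total Δv = Δv₁ + Δv₂ = 24.73 km/s.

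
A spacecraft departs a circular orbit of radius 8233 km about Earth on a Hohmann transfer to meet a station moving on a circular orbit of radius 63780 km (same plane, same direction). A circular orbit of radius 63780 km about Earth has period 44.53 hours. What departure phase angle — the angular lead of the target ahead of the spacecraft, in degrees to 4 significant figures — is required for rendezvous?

From Kepler's third law T² = 4π²r³/μ at r = 63780 km, T = 44.53 hours = 44.53 × 3600 s = 1.60308×10^5 s: μ = 4π²r³/T² = 3.98568×10^5 km³/s².
The Hohmann ellipse has a_t = (r₁ + r₂)/2 = 36006.5 km.
Transfer time t = π√(a_t³/μ) = 33999.29 s.
The target's mean motion on its circular orbit is ω₂ = √(μ/r₂³) = 3.919446×10^-5 rad/s.
Angle swept by the target during transfer: ω₂·t = 1.33258 rad = 76.351°.
Arrival is 180° from departure on the ellipse, so φ = 180° − 76.351° = 103.6°.

φ = 103.6°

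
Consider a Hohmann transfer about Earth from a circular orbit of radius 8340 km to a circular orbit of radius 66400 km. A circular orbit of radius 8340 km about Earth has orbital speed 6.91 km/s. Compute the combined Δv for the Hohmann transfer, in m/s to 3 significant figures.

From the circular-orbit relation v² = μ/r at r = 8340 km: μ = v²r = (6.91)² × 8340 = 3.98219×10^5 km³/s².
The Hohmann ellipse has a_t = (r₁ + r₂)/2 = 37370 km.
At r₁ the circular-orbit speed is v₁ = √(μ/r₁) = 6.910 km/s.
Transfer-orbit speed at r₁ (vis-viva equation): v_p = √[μ(2/r₁ − 1/a_t)] = 9.211 km/s.
First burn Δv₁ = |v_p − v₁| = 2.301 km/s.
At r₂, v₂ = √(μ/r₂) = 2.449 km/s.
Transfer-orbit speed at r₂: v_a = √[μ(2/r₂ − 1/a_t)] = 1.157 km/s.
Second burn Δv₂ = |v₂ − v_a| = 1.292 km/s.
Δv = Δv₁ + Δv₂ = 2.301 + 1.292 = 3.593 km/s.

Δv = 3590 m/s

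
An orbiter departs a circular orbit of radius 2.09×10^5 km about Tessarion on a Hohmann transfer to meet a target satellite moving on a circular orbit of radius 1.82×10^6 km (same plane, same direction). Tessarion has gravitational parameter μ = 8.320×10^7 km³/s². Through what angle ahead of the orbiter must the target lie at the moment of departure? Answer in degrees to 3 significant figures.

φ = 105°

The Hohmann ellipse has a_t = (r₁ + r₂)/2 = 1.0145×10^6 km.
Transfer time t = π√(a_t³/μ) = 3.51938×10^5 s.
Target angular speed ω₂ = √(μ/r₂³) = 3.71496×10^-6 rad/s.
Angle swept by the target during transfer: ω₂·t = 1.3074 rad = 74.91°.
The orbiter traverses 180° on the transfer ellipse, so the target must lead by 180° − 74.91° = 105°.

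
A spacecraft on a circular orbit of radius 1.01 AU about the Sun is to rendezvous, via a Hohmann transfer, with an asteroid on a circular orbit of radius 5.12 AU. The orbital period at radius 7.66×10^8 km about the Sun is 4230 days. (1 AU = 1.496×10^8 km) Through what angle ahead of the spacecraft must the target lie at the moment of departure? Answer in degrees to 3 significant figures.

φ = 96.6°

From Kepler's third law T² = 4π²r³/μ at r = 7.66×10^8 km, T = 4230 days = 4230 × 86400 s = 3.65472×10^8 s: μ = 4π²r³/T² = 1.32843×10^11 km³/s².
In km: r₁ = 1.01 × 1.496×10^8 = 1.51096×10^8 km; r₂ = 5.12 × 1.496×10^8 = 7.65952×10^8 km.
Semi-major axis of the transfer orbit: a_t = (1.51096×10^8 + 7.65952×10^8)/2 = 4.58524×10^8 km.
Transfer time t = π√(a_t³/μ) = 8.463×10^7 s.
Target angular speed ω₂ = √(μ/r₂³) = 1.719×10^-8 rad/s.
Angle swept by the target during transfer: ω₂·t = 1.455 rad = 83.37°.
The spacecraft traverses 180° on the transfer ellipse, so the target must lead by 180° − 83.37° = 96.6°.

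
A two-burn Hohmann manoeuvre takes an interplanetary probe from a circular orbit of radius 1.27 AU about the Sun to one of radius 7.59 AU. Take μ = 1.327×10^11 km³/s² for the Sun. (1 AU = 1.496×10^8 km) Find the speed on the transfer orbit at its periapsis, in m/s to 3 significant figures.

In km: r₁ = 1.27 × 1.496×10^8 = 1.89992×10^8 km; r₂ = 7.59 × 1.496×10^8 = 1.135464×10^9 km.
Transfer-ellipse semi-major axis a_t = (r₁ + r₂)/2 = (1.89992×10^8 + 1.135464×10^9)/2 = 6.62728×10^8 km.
The periapsis of the transfer ellipse is at r = 1.89992×10^8 km.
Vis-viva: v = √[μ(2/r − 1/a_t)] = √[1.327×10^11 × (2/1.89992×10^8 − 1/6.62728×10^8)] = 34.59 km/s.

v = 34600 m/s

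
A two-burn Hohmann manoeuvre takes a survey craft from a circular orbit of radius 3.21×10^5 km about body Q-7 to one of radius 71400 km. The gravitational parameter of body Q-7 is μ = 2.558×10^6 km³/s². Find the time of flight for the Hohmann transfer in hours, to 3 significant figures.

t = 47.4 hours

The Hohmann ellipse has a_t = (r₁ + r₂)/2 = 1.962×10^5 km.
By Kepler's third law the transfer-orbit period is T = 2π√(a_t³/μ), so t = T/2 = 1.707×10^5 s.
Converting: 1.707×10^5 s ÷ 3600 s/hour = 47.4 hours.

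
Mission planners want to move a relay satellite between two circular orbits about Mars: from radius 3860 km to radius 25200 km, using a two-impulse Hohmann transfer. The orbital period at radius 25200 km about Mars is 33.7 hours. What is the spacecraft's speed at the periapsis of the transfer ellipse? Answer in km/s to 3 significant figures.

From Kepler's third law T² = 4π²r³/μ at r = 25200 km, T = 33.7 hours = 33.7 × 3600 s = 1.2132×10^5 s: μ = 4π²r³/T² = 42923.6 km³/s².
Semi-major axis of the transfer orbit: a_t = (3860 + 25200)/2 = 14530 km.
At periapsis, r = 3860 km.
Applying v² = μ(2/r − 1/a_t): v = 4.392 km/s.

v = 4.39 km/s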